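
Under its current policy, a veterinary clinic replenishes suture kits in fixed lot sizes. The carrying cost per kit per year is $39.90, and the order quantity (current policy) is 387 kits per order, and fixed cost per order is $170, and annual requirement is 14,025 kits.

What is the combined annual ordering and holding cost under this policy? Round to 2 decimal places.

Ordering: D/Q × S = 14,025/387 × $170 = $6,160.85
Holding:  Q/2 × H = 387/2 × $39.9 = $7,720.65
Total = $6,160.85 + $7,720.65 = $13,881.50

$13,881.50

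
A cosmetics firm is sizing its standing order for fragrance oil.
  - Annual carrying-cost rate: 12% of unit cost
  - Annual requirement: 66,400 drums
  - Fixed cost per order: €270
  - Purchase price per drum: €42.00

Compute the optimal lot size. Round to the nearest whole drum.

Holding cost per drum per year: H = 12% × €42 = €5.0400
Optimal lot size Q* = (2 × 66,400 × €270 / €5.04)^½ ≈ 2,667.26

2,667 drums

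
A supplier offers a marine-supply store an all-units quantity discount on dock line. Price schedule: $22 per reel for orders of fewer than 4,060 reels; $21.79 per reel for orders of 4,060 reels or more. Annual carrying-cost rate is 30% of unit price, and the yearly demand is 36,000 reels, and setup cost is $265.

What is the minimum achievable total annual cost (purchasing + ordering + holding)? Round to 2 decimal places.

H₁ = 30%×$22 = $6.6000;  H₂ = 30%×$21.79 = $6.5370
EOQ₁ = √(2×36,000×265/6.6000) = 1,700.27  (< 4,060, feasible at tier 1)
EOQ₂ = √(2×36,000×265/6.5370) = 1,708.44  (< 4,060 → use Q = 4,060 at tier-2 price)
TC(tier 1 (EOQ₁), Q≈1,700.3) = $803,221.76
TC(tier 2, Q≈4,060.0) = $800,059.86
Minimum at tier 2: $800,059.86

$800,059.86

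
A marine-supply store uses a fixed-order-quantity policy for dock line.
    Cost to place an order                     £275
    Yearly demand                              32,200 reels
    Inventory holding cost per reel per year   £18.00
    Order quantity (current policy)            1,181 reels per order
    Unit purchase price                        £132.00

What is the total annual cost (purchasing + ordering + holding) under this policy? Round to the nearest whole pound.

Annual ordering cost = (D/Q)·S = (32,200/1,181) × 275 = £7,497.88
Annual holding cost  = (Q/2)·H = (1,181/2) × 18 = £10,629.00
Purchase cost = D·C = 32,200 × 132 = £4,250,400.00
Total = £7,497.88 + £10,629.00 + £4,250,400.00 = £4,268,526.88

£4,268,527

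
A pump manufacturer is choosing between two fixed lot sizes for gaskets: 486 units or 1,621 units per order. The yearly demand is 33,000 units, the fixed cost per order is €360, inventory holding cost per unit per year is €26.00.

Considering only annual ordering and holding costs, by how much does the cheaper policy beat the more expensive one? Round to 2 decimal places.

€2,360.64

Annual cost at Q: ordering D·S/Q plus holding Q·H/2.
TC(486) = (33,000/486)×360 + (486/2)×26 = €30,762.44
TC(1,621) = (33,000/1,621)×360 + (1,621/2)×26 = €28,401.81
Cheaper: Q = 1,621.  Difference = €2,360.64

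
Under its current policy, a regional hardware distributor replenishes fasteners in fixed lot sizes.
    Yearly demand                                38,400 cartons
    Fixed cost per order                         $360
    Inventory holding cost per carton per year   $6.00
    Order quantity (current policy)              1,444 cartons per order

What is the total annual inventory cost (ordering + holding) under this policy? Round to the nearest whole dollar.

$13,905

Orders/yr = 38,400/1,444 = 26.593; ordering cost = 26.593 × $360 = $9,573.41
Average inventory = 1,444/2 = 722; holding cost = 722 × $6 = $4,332.00
Total = $9,573.41 + $4,332.00 = $13,905.41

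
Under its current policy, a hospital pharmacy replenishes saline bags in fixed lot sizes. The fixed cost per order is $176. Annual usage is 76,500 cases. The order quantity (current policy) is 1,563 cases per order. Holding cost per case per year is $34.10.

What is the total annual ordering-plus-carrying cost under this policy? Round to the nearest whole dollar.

Ordering: D/Q × S = 76,500/1,563 × $176 = $8,614.20
Holding:  Q/2 × H = 1,563/2 × $34.1 = $26,649.15
Total = $8,614.20 + $26,649.15 = $35,263.35

$35,263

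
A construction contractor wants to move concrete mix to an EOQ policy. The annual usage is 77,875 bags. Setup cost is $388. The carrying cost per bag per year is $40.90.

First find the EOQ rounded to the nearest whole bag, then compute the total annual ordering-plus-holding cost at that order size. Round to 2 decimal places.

$49,715.47

EOQ = √(2DS/H) = √(2 × 77,875 × 388 / 40.9)
    = √(1,477,530.56) ≈ 1,215.54 → Q = 1,216 bags
Ordering: D/Q × S = 77,875/1,216 × $388 = $24,848.27
Holding:  Q/2 × H = 1,216/2 × $40.9 = $24,867.20
Total = $24,848.27 + $24,867.20 = $49,715.47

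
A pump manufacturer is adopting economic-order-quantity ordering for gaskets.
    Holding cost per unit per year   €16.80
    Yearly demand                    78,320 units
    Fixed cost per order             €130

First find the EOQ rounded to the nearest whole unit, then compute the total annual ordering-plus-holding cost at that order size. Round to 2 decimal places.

€18,495.99

2DS/H = 2·78,320·130/16.8 = 1,212,095.24
EOQ = √1,212,095.24 ≈ 1,100.95 → Q = 1,101 units
Annual ordering cost = (D/Q)·S = (78,320/1,101) × 130 = €9,247.59
Annual holding cost  = (Q/2)·H = (1,101/2) × 16.8 = €9,248.40
Total = €9,247.59 + €9,248.40 = €18,495.99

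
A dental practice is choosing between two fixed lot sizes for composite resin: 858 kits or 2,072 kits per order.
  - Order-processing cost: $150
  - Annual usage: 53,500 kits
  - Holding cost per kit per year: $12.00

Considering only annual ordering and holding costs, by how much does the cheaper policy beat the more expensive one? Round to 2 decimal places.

$1,803.92

TC(Q) = (D/Q)S + (Q/2)H
TC(858) = (53,500/858)×150 + (858/2)×12 = $14,501.15
TC(2,072) = (53,500/2,072)×150 + (2,072/2)×12 = $16,305.07
Lots of 858 are cheaper by $1,803.92.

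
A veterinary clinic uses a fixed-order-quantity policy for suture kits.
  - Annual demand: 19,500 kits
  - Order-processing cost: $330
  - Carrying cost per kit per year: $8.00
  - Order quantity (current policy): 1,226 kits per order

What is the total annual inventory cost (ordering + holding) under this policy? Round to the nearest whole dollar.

Orders/yr = 19,500/1,226 = 15.905; ordering cost = 15.905 × $330 = $5,248.78
Average inventory = 1,226/2 = 613; holding cost = 613 × $8 = $4,904.00
Total = $5,248.78 + $4,904.00 = $10,152.78

$10,153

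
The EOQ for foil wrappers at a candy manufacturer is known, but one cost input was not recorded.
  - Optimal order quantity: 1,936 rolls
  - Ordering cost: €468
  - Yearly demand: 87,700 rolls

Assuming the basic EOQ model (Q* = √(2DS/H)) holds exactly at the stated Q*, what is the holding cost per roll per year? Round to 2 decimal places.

€21.90

EOQ relation: Q² = 2DS/H, so rearrange for the unknown.
H = 2DS / Q² = 2 × 87,700 × 468 / 1,936² = 21.9010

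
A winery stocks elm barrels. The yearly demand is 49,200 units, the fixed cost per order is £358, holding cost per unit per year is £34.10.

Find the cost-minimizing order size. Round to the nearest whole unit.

Q* = √(2·D·S / H) = √(2·49,200·358 / 34.1) = √1,033,055.7 ≈ 1,016.39

1,016 units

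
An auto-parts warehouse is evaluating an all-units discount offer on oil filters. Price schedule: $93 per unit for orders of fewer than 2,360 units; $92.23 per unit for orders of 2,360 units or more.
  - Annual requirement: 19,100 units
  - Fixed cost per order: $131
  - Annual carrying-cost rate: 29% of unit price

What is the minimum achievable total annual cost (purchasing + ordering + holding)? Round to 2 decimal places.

H₁ = 29%×$93 = $26.9700;  H₂ = 29%×$92.23 = $26.7467
EOQ₁ = √(2×19,100×131/26.9700) = 430.75  (< 2,360, feasible at tier 1)
EOQ₂ = √(2×19,100×131/26.7467) = 432.55  (< 2,360 → use Q = 2,360 at tier-2 price)
TC(tier 1 (EOQ₁), Q≈430.8) = $1,787,917.37
TC(tier 2, Q≈2,360.0) = $1,794,214.32
Minimum at tier 1 (EOQ₁): $1,787,917.37

$1,787,917.37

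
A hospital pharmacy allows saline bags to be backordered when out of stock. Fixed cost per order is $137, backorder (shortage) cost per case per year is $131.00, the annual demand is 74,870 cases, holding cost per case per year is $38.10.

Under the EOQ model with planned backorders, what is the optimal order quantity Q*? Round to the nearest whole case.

Basic EOQ = √(2·74,870·137/38.1) = 733.781
Backorder adjustment √((H+b)/b) = √((38.1+131)/131) = 1.1362
Q* = 733.781 × 1.1362 ≈ 833.69

834 cases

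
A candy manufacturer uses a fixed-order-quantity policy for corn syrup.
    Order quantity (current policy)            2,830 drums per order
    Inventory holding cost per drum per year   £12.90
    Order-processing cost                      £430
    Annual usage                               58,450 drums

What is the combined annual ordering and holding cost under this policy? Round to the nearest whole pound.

£27,135

Annual ordering cost = (D/Q)·S = (58,450/2,830) × 430 = £8,881.10
Annual holding cost  = (Q/2)·H = (2,830/2) × 12.9 = £18,253.50
Total = £8,881.10 + £18,253.50 = £27,134.60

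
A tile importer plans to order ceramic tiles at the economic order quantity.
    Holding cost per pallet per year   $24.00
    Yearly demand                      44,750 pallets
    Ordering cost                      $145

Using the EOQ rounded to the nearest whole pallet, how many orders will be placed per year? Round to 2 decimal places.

60.88 orders per year

Optimal lot size Q* = (2 × 44,750 × $145 / $24)^½ ≈ 735.34 → Q = 735
N = D/Q = 44,750/735 ≈ 60.884 orders/yr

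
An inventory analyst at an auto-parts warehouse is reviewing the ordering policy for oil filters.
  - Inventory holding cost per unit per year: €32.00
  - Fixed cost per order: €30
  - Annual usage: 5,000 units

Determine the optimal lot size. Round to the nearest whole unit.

2DS/H = 2·5,000·30/32 = 9,375.00
EOQ = √9,375.00 ≈ 96.82

97 units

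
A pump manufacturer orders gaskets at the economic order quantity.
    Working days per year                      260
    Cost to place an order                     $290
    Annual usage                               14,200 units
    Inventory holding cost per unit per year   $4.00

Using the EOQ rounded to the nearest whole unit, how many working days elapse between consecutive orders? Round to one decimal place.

26.3 days

Optimal lot size Q* = (2 × 14,200 × $290 / $4)^½ ≈ 1,434.92 → Q = 1,435 units
T = Q/D × 260 days = 1,435/14,200 × 260 = 26.275 days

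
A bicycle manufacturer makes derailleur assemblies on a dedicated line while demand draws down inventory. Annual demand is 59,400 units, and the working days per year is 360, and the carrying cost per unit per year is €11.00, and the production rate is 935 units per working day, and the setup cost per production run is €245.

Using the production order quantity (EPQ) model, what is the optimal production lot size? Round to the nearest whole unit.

Daily demand d = 59,400/360 = 165.000; p = 935; 1 − d/p = 0.82353
EPQ = √(2DS / (H(1 − d/p)))
    = √(2 × 59,400 × 245 / (11 × 0.82353)) ≈ 1,792.48

1,792 units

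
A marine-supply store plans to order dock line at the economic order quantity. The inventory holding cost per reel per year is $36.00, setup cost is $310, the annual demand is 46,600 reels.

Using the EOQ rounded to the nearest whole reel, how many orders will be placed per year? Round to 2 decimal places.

52.01 orders per year

2DS/H = 2·46,600·310/36 = 802,555.56
EOQ = √802,555.56 ≈ 895.85 → Q = 896
N = D/Q = 46,600/896 ≈ 52.009 orders/yr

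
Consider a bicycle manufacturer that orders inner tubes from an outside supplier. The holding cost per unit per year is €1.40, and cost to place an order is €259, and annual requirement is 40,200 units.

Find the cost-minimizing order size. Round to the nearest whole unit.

Optimal lot size Q* = (2 × 40,200 × €259 / €1.4)^½ ≈ 3,856.68

3,857 units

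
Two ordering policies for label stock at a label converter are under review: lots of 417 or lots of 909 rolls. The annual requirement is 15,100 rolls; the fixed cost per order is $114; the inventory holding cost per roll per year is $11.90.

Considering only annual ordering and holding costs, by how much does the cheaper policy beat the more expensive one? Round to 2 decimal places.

$693.07

Annual cost at Q: ordering D·S/Q plus holding Q·H/2.
TC(417) = (15,100/417)×114 + (417/2)×11.9 = $6,609.21
TC(909) = (15,100/909)×114 + (909/2)×11.9 = $7,302.28
Cheaper: Q = 417.  Difference = $693.07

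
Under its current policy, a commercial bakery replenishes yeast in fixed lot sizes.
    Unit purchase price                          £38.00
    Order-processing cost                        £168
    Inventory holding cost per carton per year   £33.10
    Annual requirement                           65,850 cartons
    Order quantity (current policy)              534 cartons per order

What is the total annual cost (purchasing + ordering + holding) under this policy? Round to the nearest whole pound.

Orders/yr = 65,850/534 = 123.315; ordering cost = 123.315 × £168 = £20,716.85
Average inventory = 534/2 = 267; holding cost = 267 × £33.1 = £8,837.70
Purchase cost = D·C = 65,850 × 38 = £2,502,300.00
Total = £20,716.85 + £8,837.70 + £2,502,300.00 = £2,531,854.55

£2,531,855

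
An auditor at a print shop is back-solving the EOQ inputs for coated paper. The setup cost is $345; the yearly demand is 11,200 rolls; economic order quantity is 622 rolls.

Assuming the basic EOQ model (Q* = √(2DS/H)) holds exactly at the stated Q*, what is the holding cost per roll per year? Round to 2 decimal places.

EOQ relation: Q² = 2DS/H, so rearrange for the unknown.
H = 2DS / Q² = 2 × 11,200 × 345 / 622² = 19.9750

$19.97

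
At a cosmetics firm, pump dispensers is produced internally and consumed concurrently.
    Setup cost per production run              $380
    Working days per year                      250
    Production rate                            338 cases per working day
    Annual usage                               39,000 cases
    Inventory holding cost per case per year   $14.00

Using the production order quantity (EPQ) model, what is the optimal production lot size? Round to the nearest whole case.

Daily demand d = 39,000/250 = 156.000; p = 338; 1 − d/p = 0.53846
EPQ = √(2DS / (H(1 − d/p)))
    = √(2 × 39,000 × 380 / (14 × 0.53846)) ≈ 1,982.89

1,983 cases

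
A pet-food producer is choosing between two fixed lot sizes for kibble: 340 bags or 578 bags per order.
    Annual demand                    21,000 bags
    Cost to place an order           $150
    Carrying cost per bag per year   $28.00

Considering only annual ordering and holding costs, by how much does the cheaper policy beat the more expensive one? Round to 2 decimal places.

$482.88

For each Q, cost = (D/Q)·S + (Q/2)·H.
TC(340) = (21,000/340)×150 + (340/2)×28 = $14,024.71
TC(578) = (21,000/578)×150 + (578/2)×28 = $13,541.83
|ΔTC| = |$14,024.71 − $13,541.83| = $482.88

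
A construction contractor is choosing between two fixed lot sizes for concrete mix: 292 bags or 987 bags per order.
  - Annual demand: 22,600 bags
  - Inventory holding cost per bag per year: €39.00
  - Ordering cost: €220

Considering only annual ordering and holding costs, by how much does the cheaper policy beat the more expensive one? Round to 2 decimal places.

TC(Q) = (D/Q)S + (Q/2)H
TC(292) = (22,600/292)×220 + (292/2)×39 = €22,721.40
TC(987) = (22,600/987)×220 + (987/2)×39 = €24,283.99
Cheaper: Q = 292.  Difference = €1,562.59

€1,562.59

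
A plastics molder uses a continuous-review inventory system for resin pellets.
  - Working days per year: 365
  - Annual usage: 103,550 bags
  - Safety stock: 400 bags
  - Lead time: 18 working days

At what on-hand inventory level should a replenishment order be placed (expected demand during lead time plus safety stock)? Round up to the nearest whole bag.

5,507 bags

Daily demand d = 103,550 / 365 = 283.699 bags/day
Demand during lead time = 283.699 × 18 = 5,106.58
Reorder point = 5,106.58 + 400 = 5,506.58 → round up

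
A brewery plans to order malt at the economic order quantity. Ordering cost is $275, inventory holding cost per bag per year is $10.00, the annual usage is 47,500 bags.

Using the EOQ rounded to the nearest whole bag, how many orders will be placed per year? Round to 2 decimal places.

29.39 orders per year

2DS/H = 2·47,500·275/10 = 2,612,500.00
EOQ = √2,612,500.00 ≈ 1,616.32 → Q = 1,616
Orders per year = D/Q = 47,500 / 1,616 = 29.394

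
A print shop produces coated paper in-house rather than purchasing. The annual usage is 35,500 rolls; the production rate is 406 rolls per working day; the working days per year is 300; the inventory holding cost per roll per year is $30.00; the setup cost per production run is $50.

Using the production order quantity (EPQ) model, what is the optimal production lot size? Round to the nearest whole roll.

d = 35,500/300 = 118.3333 rolls/day;  effective holding cost H(1 − d/p) = 30·(1 − 118.3333/406) = 21.25616
Q* = √(2DS / H_eff) = √(2·35,500·50 / 21.25616) ≈ 408.67

409 rolls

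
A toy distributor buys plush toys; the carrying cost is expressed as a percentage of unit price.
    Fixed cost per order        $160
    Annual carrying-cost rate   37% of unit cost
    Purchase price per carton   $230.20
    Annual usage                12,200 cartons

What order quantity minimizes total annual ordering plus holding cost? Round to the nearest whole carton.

Carrying cost H = $230.2 × 37% = $85.1740/carton/yr
2DS/H = 2·12,200·160/85.174 = 45,835.58
EOQ = √45,835.58 ≈ 214.09

214 cartons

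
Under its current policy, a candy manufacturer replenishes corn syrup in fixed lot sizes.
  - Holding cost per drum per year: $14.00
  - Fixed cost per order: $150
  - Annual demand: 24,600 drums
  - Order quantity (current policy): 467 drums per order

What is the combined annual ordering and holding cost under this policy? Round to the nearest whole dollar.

Orders/yr = 24,600/467 = 52.677; ordering cost = 52.677 × $150 = $7,901.50
Average inventory = 467/2 = 233.5; holding cost = 233.5 × $14 = $3,269.00
Total = $7,901.50 + $3,269.00 = $11,170.50

$11,170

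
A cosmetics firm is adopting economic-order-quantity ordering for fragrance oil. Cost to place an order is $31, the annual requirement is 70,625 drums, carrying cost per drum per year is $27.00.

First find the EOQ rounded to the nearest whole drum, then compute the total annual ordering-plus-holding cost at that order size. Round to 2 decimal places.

EOQ = √(2DS/H) = √(2 × 70,625 × 31 / 27)
    = √(162,175.93) ≈ 402.71 → Q = 403 drums
Orders/yr = 70,625/403 = 175.248; ordering cost = 175.248 × $31 = $5,432.69
Average inventory = 403/2 = 201.5; holding cost = 201.5 × $27 = $5,440.50
Total = $5,432.69 + $5,440.50 = $10,873.19

$10,873.19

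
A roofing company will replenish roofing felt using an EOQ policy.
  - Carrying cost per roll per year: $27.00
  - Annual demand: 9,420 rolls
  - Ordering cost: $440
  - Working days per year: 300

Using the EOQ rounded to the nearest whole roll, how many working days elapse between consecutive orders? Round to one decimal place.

17.6 days

EOQ = √(2DS/H) = √(2 × 9,420 × 440 / 27)
    = √(307,022.22) ≈ 554.10 → Q = 554 rolls
T = Q/D × 300 days = 554/9,420 × 300 = 17.643 days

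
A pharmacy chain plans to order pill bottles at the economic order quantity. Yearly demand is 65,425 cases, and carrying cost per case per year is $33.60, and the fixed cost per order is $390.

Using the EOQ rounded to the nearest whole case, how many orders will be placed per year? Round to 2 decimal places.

Optimal lot size Q* = (2 × 65,425 × $390 / $33.6)^½ ≈ 1,232.39 → Q = 1,232
N = D/Q = 65,425/1,232 ≈ 53.105 orders/yr

53.10 orders per year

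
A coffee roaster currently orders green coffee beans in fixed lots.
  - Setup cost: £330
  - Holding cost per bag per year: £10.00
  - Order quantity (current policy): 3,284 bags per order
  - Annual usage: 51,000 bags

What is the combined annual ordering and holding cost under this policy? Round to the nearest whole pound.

£21,545

Ordering: D/Q × S = 51,000/3,284 × £330 = £5,124.85
Holding:  Q/2 × H = 3,284/2 × £10 = £16,420.00
Total = £5,124.85 + £16,420.00 = £21,544.85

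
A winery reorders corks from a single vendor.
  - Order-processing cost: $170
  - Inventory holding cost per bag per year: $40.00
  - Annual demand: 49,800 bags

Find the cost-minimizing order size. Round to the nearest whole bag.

Q* = √(2·D·S / H) = √(2·49,800·170 / 40) = √423,300.0 ≈ 650.62

651 bags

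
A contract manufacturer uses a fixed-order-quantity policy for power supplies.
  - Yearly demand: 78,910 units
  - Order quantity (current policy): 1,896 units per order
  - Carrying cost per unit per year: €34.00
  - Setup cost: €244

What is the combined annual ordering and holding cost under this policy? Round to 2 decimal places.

Ordering: D/Q × S = 78,910/1,896 × €244 = €10,155.08
Holding:  Q/2 × H = 1,896/2 × €34 = €32,232.00
Total = €10,155.08 + €32,232.00 = €42,387.08

€42,387.08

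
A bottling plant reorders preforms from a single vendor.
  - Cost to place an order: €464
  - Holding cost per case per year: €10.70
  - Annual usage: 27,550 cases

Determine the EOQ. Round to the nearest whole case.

1,546 cases

Q* = √(2·D·S / H) = √(2·27,550·464 / 10.7) = √2,389,383.2 ≈ 1,545.76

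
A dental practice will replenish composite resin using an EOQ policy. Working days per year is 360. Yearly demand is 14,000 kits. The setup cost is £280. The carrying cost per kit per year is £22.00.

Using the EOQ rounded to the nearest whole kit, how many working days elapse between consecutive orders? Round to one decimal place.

15.4 days

EOQ = √(2DS/H) = √(2 × 14,000 × 280 / 22)
    = √(356,363.64) ≈ 596.96 → Q = 597 kits
Cycle time = (working days × Q)/D = (360 × 597) / 14,000 = 15.351 days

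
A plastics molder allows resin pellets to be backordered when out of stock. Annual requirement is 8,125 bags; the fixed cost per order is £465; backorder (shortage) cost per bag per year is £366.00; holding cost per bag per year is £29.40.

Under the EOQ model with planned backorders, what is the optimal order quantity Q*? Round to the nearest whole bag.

Basic EOQ = √(2·8,125·465/29.4) = 506.967
Backorder adjustment √((H+b)/b) = √((29.4+366)/366) = 1.0394
Q* = 506.967 × 1.0394 ≈ 526.94

527 bags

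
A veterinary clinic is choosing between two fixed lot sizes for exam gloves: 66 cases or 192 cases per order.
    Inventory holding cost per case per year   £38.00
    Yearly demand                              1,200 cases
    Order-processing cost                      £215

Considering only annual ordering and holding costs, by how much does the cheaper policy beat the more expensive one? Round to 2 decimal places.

£171.34

For each Q, cost = (D/Q)·S + (Q/2)·H.
TC(66) = (1,200/66)×215 + (66/2)×38 = £5,163.09
TC(192) = (1,200/192)×215 + (192/2)×38 = £4,991.75
|ΔTC| = |£5,163.09 − £4,991.75| = £171.34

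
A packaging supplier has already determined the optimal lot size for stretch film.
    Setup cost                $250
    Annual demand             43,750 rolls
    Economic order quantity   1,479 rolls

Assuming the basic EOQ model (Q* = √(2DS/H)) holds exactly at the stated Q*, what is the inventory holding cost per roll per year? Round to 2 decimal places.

$10.00

Since Q* = (2DS/H)^½, squaring gives Q*²·H = 2DS.
H = 2DS / Q² = 2 × 43,750 × 250 / 1,479² = 10.0003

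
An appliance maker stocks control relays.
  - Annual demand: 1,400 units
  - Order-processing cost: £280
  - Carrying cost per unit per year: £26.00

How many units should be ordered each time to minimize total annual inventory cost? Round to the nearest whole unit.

174 units

EOQ = √(2DS/H) = √(2 × 1,400 × 280 / 26)
    = √(30,153.85) ≈ 173.65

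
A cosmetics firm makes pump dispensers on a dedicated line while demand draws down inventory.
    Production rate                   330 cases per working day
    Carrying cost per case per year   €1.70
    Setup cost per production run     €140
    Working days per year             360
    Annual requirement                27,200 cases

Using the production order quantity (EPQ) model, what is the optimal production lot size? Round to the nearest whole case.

2,410 cases

Daily demand d = 27,200/360 = 75.556; p = 330; 1 − d/p = 0.77104
EPQ = √(2DS / (H(1 − d/p)))
    = √(2 × 27,200 × 140 / (1.7 × 0.77104)) ≈ 2,410.46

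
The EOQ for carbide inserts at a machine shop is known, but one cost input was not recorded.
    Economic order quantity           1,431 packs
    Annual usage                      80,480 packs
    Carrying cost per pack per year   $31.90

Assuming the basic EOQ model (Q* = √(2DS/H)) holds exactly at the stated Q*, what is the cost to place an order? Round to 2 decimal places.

$405.84

EOQ relation: Q² = 2DS/H, so rearrange for the unknown.
S = Q²H / (2D) = 1,431² × 31.9 / (2 × 80,480) = 405.8373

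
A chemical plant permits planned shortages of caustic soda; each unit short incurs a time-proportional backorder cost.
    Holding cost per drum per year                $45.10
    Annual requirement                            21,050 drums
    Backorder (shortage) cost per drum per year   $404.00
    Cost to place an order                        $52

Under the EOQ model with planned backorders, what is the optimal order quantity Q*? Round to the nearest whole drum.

Q* = √(2DS/H) · √((H + b)/b)
   = √(2 × 21,050 × 52 / 45.1) · √((45.1 + 404) / 404)
   = 220.320 × 1.0543 ≈ 232.29

232 drums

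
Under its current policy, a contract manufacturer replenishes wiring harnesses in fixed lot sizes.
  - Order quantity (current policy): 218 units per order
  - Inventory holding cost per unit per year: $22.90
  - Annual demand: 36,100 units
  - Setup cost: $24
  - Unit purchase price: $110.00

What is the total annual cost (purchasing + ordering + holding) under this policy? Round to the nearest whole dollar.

Orders/yr = 36,100/218 = 165.596; ordering cost = 165.596 × $24 = $3,974.31
Average inventory = 218/2 = 109; holding cost = 109 × $22.9 = $2,496.10
Purchase cost = D·C = 36,100 × 110 = $3,971,000.00
Total = $3,974.31 + $2,496.10 + $3,971,000.00 = $3,977,470.41

$3,977,470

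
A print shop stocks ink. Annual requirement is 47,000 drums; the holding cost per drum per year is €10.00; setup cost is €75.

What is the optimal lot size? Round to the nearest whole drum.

Optimal lot size Q* = (2 × 47,000 × €75 / €10)^½ ≈ 839.64

840 drums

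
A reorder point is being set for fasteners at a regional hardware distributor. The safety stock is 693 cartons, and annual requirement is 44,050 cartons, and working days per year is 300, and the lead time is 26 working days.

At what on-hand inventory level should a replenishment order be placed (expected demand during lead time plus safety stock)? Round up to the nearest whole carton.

Daily demand d = 44,050 / 300 = 146.833 cartons/day
Demand during lead time = 146.833 × 26 = 3,817.67
Reorder point = 3,817.67 + 693 = 4,510.67 → round up

4,511 cartons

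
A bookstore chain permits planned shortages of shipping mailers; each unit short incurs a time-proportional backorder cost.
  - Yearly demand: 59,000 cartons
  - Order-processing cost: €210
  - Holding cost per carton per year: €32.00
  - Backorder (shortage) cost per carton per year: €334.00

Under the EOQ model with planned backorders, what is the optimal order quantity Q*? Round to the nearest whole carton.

Basic EOQ = √(2·59,000·210/32) = 879.986
Backorder adjustment √((H+b)/b) = √((32+334)/334) = 1.0468
Q* = 879.986 × 1.0468 ≈ 921.18

921 cartons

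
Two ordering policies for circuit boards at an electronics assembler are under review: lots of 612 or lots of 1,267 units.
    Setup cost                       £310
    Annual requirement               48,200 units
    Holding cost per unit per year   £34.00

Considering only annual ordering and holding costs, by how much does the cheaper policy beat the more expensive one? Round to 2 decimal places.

£1,486.82

Annual cost at Q: ordering D·S/Q plus holding Q·H/2.
TC(612) = (48,200/612)×310 + (612/2)×34 = £34,819.03
TC(1,267) = (48,200/1,267)×310 + (1,267/2)×34 = £33,332.21
|ΔTC| = |£34,819.03 − £33,332.21| = £1,486.82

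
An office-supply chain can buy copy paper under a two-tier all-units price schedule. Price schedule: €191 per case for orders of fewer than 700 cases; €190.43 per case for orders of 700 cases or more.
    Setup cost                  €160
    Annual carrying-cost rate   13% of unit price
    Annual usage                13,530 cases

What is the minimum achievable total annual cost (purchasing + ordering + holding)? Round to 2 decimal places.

H₁ = 13%×€191 = €24.8300;  H₂ = 13%×€190.43 = €24.7559
EOQ₁ = √(2×13,530×160/24.8300) = 417.58  (< 700, feasible at tier 1)
EOQ₂ = √(2×13,530×160/24.7559) = 418.20  (< 700 → use Q = 700 at tier-2 price)
TC(tier 1 (EOQ₁), Q≈417.6) = €2,594,598.41
TC(tier 2, Q≈700.0) = €2,588,275.04
Minimum at tier 2: €2,588,275.04

€2,588,275.04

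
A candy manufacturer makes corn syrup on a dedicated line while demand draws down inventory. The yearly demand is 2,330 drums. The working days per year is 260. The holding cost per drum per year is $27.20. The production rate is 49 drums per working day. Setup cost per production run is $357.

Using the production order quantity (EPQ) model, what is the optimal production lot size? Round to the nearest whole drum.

274 drums

d = 2,330/260 = 8.9615 drums/day;  effective holding cost H(1 − d/p) = 27.2·(1 − 8.9615/49) = 22.22543
Q* = √(2DS / H_eff) = √(2·2,330·357 / 22.22543) ≈ 273.59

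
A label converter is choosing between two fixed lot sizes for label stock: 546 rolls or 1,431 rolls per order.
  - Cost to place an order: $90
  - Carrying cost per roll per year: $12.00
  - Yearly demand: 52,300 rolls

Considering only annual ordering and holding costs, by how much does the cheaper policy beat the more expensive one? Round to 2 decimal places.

$21.57

Annual cost at Q: ordering D·S/Q plus holding Q·H/2.
TC(546) = (52,300/546)×90 + (546/2)×12 = $11,896.88
TC(1,431) = (52,300/1,431)×90 + (1,431/2)×12 = $11,875.31
|ΔTC| = |$11,896.88 − $11,875.31| = $21.57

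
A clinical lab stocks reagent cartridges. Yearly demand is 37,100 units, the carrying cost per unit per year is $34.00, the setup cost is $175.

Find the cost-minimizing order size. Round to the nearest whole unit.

2DS/H = 2·37,100·175/34 = 381,911.76
EOQ = √381,911.76 ≈ 617.99

618 units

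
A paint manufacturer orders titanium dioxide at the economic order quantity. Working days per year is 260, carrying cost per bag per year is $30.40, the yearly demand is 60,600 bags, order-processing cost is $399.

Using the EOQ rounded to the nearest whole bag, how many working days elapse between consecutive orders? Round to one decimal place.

5.4 days

Optimal lot size Q* = (2 × 60,600 × $399 / $30.4)^½ ≈ 1,261.25 → Q = 1,261 bags
Days between orders = 260 / (D/Q) = 260 / 48.057 ≈ 5.410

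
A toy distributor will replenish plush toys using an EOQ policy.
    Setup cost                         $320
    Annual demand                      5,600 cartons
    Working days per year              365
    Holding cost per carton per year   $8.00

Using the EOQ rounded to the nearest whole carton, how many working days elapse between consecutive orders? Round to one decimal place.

Q* = √(2·D·S / H) = √(2·5,600·320 / 8) = √448,000.0 ≈ 669.33 → Q = 669 cartons
T = Q/D × 365 days = 669/5,600 × 365 = 43.604 days

43.6 days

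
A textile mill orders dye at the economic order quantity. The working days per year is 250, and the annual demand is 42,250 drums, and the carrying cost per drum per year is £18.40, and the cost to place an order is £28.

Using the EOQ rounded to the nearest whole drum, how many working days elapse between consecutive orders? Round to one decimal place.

2.1 days

EOQ = √(2DS/H) = √(2 × 42,250 × 28 / 18.4)
    = √(128,586.96) ≈ 358.59 → Q = 359 drums
Cycle time = (working days × Q)/D = (250 × 359) / 42,250 = 2.124 days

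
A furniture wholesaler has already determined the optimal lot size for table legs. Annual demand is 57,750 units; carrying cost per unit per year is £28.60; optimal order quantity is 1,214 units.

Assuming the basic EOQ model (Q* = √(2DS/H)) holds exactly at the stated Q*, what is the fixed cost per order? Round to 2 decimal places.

£364.94

EOQ relation: Q² = 2DS/H, so rearrange for the unknown.
S = Q²H / (2D) = 1,214² × 28.6 / (2 × 57,750) = 364.9400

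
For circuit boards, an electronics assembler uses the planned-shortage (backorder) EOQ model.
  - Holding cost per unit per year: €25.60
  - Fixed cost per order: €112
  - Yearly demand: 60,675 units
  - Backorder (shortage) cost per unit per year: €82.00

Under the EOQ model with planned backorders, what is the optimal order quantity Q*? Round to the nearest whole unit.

Basic EOQ = √(2·60,675·112/25.6) = 728.633
Backorder adjustment √((H+b)/b) = √((25.6+82)/82) = 1.1455
Q* = 728.633 × 1.1455 ≈ 834.66

835 units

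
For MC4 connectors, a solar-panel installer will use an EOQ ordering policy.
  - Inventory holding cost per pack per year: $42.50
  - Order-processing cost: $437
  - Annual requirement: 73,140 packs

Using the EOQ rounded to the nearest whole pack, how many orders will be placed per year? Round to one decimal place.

59.7 orders per year

Q* = √(2·D·S / H) = √(2·73,140·437 / 42.5) = √1,504,102.6 ≈ 1,226.42 → Q = 1,226
N = D/Q = 73,140/1,226 ≈ 59.657 orders/yr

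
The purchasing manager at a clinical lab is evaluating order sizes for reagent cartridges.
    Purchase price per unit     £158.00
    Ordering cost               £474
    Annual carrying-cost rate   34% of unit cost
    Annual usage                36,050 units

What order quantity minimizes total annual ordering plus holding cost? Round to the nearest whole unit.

798 units

H = i·C = 0.34 × £158 = £53.7200 per unit-year
Q* = √(2·D·S / H) = √(2·36,050·474 / 53.72) = √636,176.5 ≈ 797.61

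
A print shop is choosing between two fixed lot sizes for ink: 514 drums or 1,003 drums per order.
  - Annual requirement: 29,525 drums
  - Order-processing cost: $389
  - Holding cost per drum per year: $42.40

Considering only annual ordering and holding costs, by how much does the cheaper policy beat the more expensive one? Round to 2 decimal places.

$527.12

Annual cost at Q: ordering D·S/Q plus holding Q·H/2.
TC(514) = (29,525/514)×389 + (514/2)×42.4 = $33,241.60
TC(1,003) = (29,525/1,003)×389 + (1,003/2)×42.4 = $32,714.47
Cheaper: Q = 1,003.  Difference = $527.12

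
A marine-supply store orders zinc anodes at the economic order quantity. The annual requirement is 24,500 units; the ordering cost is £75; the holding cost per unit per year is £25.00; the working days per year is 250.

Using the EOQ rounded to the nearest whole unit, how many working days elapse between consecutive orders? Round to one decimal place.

2DS/H = 2·24,500·75/25 = 147,000.00
EOQ = √147,000.00 ≈ 383.41 → Q = 383 units
T = Q/D × 250 days = 383/24,500 × 250 = 3.908 days

3.9 days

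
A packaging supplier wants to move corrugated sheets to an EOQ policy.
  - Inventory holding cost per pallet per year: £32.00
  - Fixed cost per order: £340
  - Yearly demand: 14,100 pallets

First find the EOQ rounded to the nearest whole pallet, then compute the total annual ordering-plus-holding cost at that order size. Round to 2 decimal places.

£17,516.17

2DS/H = 2·14,100·340/32 = 299,625.00
EOQ = √299,625.00 ≈ 547.38 → Q = 547 pallets
Annual ordering cost = (D/Q)·S = (14,100/547) × 340 = £8,764.17
Annual holding cost  = (Q/2)·H = (547/2) × 32 = £8,752.00
Total = £8,764.17 + £8,752.00 = £17,516.17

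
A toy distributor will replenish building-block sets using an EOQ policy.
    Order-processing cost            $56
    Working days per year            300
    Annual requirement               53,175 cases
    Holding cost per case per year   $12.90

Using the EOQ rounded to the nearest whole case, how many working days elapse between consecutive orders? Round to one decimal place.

3.8 days

2DS/H = 2·53,175·56/12.9 = 461,674.42
EOQ = √461,674.42 ≈ 679.47 → Q = 679 cases
T = Q/D × 300 days = 679/53,175 × 300 = 3.831 days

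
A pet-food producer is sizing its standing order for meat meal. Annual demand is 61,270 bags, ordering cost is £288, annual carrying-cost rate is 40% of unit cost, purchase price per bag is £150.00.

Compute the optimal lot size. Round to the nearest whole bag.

H = i·C = 0.4 × £150 = £60.0000 per bag-year
Optimal lot size Q* = (2 × 61,270 × £288 / £60)^½ ≈ 766.94

767 bags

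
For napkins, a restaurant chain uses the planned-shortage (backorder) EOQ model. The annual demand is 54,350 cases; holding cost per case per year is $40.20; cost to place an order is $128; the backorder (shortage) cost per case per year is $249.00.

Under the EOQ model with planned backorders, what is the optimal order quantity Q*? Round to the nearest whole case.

634 cases

Q* = √(2DS/H) · √((H + b)/b)
   = √(2 × 54,350 × 128 / 40.2) · √((40.2 + 249) / 249)
   = 588.311 × 1.0777 ≈ 634.02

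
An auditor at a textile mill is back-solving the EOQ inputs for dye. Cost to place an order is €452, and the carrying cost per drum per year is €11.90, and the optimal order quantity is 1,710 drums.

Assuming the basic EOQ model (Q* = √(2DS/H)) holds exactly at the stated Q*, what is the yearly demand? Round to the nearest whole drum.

From Q* = √(2DS/H) ⇒ Q*² = 2DS/H.
D = Q²H / (2S) = 1,710² × 11.9 / (2 × 452) = 38,492.02

38,492 drums per year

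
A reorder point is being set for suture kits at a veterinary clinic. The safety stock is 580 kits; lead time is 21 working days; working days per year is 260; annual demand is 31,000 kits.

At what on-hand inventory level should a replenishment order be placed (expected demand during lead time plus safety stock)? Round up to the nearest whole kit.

3,084 kits

Daily demand d = 31,000 / 260 = 119.231 kits/day
Demand during lead time = 119.231 × 21 = 2,503.85
Reorder point = 2,503.85 + 580 = 3,083.85 → round up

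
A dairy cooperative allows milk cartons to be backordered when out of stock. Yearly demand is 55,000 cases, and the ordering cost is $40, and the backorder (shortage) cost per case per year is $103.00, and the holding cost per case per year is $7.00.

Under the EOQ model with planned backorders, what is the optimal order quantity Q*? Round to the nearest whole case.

Q* = √(2DS/H) · √((H + b)/b)
   = √(2 × 55,000 × 40 / 7) · √((7 + 103) / 103)
   = 792.825 × 1.0334 ≈ 819.32

819 cases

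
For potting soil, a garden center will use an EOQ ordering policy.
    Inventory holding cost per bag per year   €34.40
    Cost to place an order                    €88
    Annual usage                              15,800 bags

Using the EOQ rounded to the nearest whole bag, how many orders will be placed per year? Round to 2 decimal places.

55.63 orders per year

Q* = √(2·D·S / H) = √(2·15,800·88 / 34.4) = √80,837.2 ≈ 284.32 → Q = 284
N = D/Q = 15,800/284 ≈ 55.634 orders/yr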